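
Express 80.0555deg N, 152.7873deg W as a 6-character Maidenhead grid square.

BR30ob

Shift to the Maidenhead origin (180°W, 90°S): lon 27.2127, lat 170.0555.
Field (20°×10°, letters A–R): lon ⌊27.2127/20⌋ = 1 → B; lat ⌊170.0555/10⌋ = 17 → R.
Square (2°×1°, digits 0–9): lon ⌊7.2127/2⌋ = 3; lat ⌊0.0555/1⌋ = 0.
Subsquare (5′×2.5′, letters a–x): lon ⌊1.2127/0.0833333⌋ = 14 → o; lat ⌊0.0555/0.0416667⌋ = 1 → b.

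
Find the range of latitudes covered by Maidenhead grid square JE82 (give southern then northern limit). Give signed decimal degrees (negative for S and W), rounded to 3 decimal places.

Field J=9, E=4: +9·20° lon, +4·10° lat → SW at lon 0°, lat -50°.
Square 8, 2: +8·2° lon, +2·1° lat → SW at lon 16°, lat -48°.
Cell spans 2° lon × 1° lat.
south -48.000, north -47.000.

-48.000, -47.000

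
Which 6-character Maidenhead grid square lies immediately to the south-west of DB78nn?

DB78mm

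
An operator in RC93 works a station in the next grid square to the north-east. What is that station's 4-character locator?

AC04

Longitude square 9; +1 → 10, wraps to 0, carry into field.
Longitude field R = 17; +1 → 18, wraps to 0 = A, wrapping around the antimeridian.
Latitude square 3; +1 → 4.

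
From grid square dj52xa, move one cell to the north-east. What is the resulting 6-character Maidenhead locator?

Longitude subsquare x = 23; +1 → 24, wraps to 0 = a, carry into square.
Longitude square 5; +1 → 6.
Latitude subsquare a = 0; +1 → 1 = b.

DJ62ab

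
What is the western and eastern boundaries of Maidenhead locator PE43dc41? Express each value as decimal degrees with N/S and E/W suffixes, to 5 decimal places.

128.28333° E, 128.29167° E

Field P=15, E=4: +15·20° lon, +4·10° lat → SW at lon 120°, lat -50°.
Square 4, 3: +4·2° lon, +3·1° lat → SW at lon 128°, lat -47°.
Subsquare d=3, c=2: +3·0.0833333° lon, +2·0.0416667° lat → SW at lon 128.25°, lat -46.9167°.
Extended square 4, 1: +4·0.00833333° lon, +1·0.00416667° lat → SW at lon 128.283°, lat -46.9125°.
Cell spans 0.00833333° lon × 0.00416667° lat.
west 128.28333° E, east 128.29167° E.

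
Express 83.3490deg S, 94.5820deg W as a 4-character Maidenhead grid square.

EA26

Add 180° to longitude and 90° to latitude: 85.42, 6.65.
Field: 85.42/20 → 4 → E, 6.65/10 → 0 → A; chars EA.
Square: 5.42/2 → 2, 6.65/1 → 6; chars 26.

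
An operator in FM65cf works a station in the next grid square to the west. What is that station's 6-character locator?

FM65bf

Longitude subsquare c = 2; −1 → 1 = b.
The latitude characters are unchanged.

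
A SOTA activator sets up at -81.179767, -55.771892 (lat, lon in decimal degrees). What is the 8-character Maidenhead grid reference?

GA28ct76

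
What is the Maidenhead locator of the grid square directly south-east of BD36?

Longitude square 3; +1 → 4.
Latitude square 6; −1 → 5.

BD45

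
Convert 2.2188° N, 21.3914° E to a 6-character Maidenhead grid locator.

Shift to the Maidenhead origin (180°W, 90°S): lon 201.3914, lat 92.2188.
Field (20°×10°, letters A–R): lon ⌊201.3914/20⌋ = 10 → K; lat ⌊92.2188/10⌋ = 9 → J.
Square (2°×1°, digits 0–9): lon ⌊1.3914/2⌋ = 0; lat ⌊2.2188/1⌋ = 2.
Subsquare (5′×2.5′, letters a–x): lon ⌊1.3914/0.0833333⌋ = 16 → q; lat ⌊0.2188/0.0416667⌋ = 5 → f.

KJ02qf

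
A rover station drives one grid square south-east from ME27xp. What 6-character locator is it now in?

ME37ao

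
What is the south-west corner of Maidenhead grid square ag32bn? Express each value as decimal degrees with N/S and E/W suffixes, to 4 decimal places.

27.4583° S, 173.9167° W

Field A=0, G=6: +0·20° lon, +6·10° lat → SW at lon -180°, lat -30°.
Square 3, 2: +3·2° lon, +2·1° lat → SW at lon -174°, lat -28°.
Subsquare b=1, n=13: +1·0.0833333° lon, +13·0.0416667° lat → SW at lon -173.917°, lat -27.4583°.
latitude 27.4583° S, longitude 173.9167° W.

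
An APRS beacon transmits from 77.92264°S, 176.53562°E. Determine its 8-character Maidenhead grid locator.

RB82gb48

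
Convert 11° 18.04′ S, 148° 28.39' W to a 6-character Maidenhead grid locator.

Shift to the Maidenhead origin (180°W, 90°S): lon 31.5268, lat 78.6993.
Field: lon ⌊31.5268/20⌋ = 1 → B; lat ⌊78.6993/10⌋ = 7 → H.
Square: lon ⌊11.5268/2⌋ = 5; lat ⌊8.6993/1⌋ = 8.
Subsquare: lon ⌊1.5268/0.0833333⌋ = 18 → s; lat ⌊0.6993/0.0416667⌋ = 16 → q.

BH58sq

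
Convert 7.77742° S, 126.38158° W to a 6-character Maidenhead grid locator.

Add 180° to longitude and 90° to latitude: 53.6184, 82.2226.
Field: 53.6184/20 → 2 → C, 82.2226/10 → 8 → I; chars CI.
Square: 13.6184/2 → 6, 2.2226/1 → 2; chars 62.
Subsquare: 1.6184/0.0833333 → 19 → t, 0.2226/0.0416667 → 5 → f; chars tf.

CI62tf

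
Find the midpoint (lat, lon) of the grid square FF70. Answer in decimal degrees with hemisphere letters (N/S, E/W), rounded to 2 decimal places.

Field F=5, F=5: +5·20° lon, +5·10° lat → SW at lon -80°, lat -40°.
Square 7, 0: +7·2° lon, +0·1° lat → SW at lon -66°, lat -40°.
Cell spans 2° lon × 1° lat. Centre is SW corner plus half of each.
latitude 39.50° S, longitude 65.00° W.

39.50° S, 65.00° W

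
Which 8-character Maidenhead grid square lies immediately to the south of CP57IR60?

CP57iq69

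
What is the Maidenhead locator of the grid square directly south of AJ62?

Latitude square 2; −1 → 1.
The longitude characters are unchanged.

AJ61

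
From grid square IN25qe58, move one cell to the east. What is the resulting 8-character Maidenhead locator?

Longitude extended square 5; +1 → 6.
The latitude characters are unchanged.

IN25qe68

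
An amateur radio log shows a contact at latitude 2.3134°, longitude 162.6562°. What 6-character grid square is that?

Add 180° to longitude and 90° to latitude: 342.6562, 92.3134.
Field: lon ⌊342.6562/20⌋ = 17 → R; lat ⌊92.3134/10⌋ = 9 → J.
Square: lon ⌊2.6562/2⌋ = 1; lat ⌊2.3134/1⌋ = 2.
Subsquare: lon ⌊0.6562/0.0833333⌋ = 7 → h; lat ⌊0.3134/0.0416667⌋ = 7 → h.

RJ12hh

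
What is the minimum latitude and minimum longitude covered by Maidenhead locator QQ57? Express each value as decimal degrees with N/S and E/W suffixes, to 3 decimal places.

Field Q=16, Q=16: +16·20° lon, +16·10° lat → SW at lon 140°, lat 70°.
Square 5, 7: +5·2° lon, +7·1° lat → SW at lon 150°, lat 77°.
latitude 77.000° N, longitude 150.000° E.

77.000° N, 150.000° E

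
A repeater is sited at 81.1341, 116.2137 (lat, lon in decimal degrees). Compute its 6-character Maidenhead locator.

Shift to the Maidenhead origin (180°W, 90°S): lon 296.2137, lat 171.1341.
Field (20°×10°, letters A–R): lon ⌊296.2137/20⌋ = 14 → O; lat ⌊171.1341/10⌋ = 17 → R.
Square (2°×1°, digits 0–9): lon ⌊16.2137/2⌋ = 8; lat ⌊1.1341/1⌋ = 1.
Subsquare (5′×2.5′, letters a–x): lon ⌊0.2137/0.0833333⌋ = 2 → c; lat ⌊0.1341/0.0416667⌋ = 3 → d.

OR81cd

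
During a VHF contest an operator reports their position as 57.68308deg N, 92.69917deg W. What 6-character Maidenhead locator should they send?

EO37pq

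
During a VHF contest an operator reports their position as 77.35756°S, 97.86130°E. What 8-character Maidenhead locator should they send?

NB82wp34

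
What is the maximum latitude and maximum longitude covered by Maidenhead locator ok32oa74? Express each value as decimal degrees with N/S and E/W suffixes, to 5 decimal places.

12.02083° N, 107.23333° E

Field O=14, K=10: +14·20° lon, +10·10° lat → SW at lon 100°, lat 10°.
Square 3, 2: +3·2° lon, +2·1° lat → SW at lon 106°, lat 12°.
Subsquare o=14, a=0: +14·0.0833333° lon, +0·0.0416667° lat → SW at lon 107.167°, lat 12°.
Extended square 7, 4: +7·0.00833333° lon, +4·0.00416667° lat → SW at lon 107.225°, lat 12.0167°.
Cell spans 0.00833333° lon × 0.00416667° lat. NE corner is SW corner plus one full cell.
latitude 12.02083° N, longitude 107.23333° E.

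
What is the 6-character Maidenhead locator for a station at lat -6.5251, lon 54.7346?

Offset from 180°W / 90°S: lon 234.7346°, lat 83.4749°.
Field (20°×10°, letters A–R): 234.7346/20 → 11 → L, 83.4749/10 → 8 → I; chars LI.
Square (2°×1°, digits 0–9): 14.7346/2 → 7, 3.4749/1 → 3; chars 73.
Subsquare (5′×2.5′, letters a–x): 0.7346/0.0833333 → 8 → i, 0.4749/0.0416667 → 11 → l; chars il.

LI73il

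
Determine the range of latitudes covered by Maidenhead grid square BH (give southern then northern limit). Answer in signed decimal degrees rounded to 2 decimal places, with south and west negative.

Field B=1, H=7: +1·20° lon, +7·10° lat → SW at lon -160°, lat -20°.
Cell spans 20° lon × 10° lat.
south -20.00, north -10.00.

-20.00, -10.00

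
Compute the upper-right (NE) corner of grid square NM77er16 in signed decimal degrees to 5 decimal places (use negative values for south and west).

37.73750, 94.35000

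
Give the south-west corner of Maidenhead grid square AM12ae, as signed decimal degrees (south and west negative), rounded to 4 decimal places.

Field A=0, M=12: +0·20° lon, +12·10° lat → SW at lon -180°, lat 30°.
Square 1, 2: +1·2° lon, +2·1° lat → SW at lon -178°, lat 32°.
Subsquare a=0, e=4: +0·0.0833333° lon, +4·0.0416667° lat → SW at lon -178°, lat 32.1667°.
latitude 32.1667, longitude -178.0000.

32.1667, -178.0000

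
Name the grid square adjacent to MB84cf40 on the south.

MB84ce49

Latitude extended square 0; −1 → -1, wraps to 9, carry into subsquare.
Latitude subsquare f = 5; −1 → 4 = e.
The longitude characters are unchanged.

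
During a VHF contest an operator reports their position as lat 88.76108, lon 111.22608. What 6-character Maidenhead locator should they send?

OR58os

Offset from 180°W / 90°S: lon 291.2261°, lat 178.7611°.
Field (20°×10°, letters A–R): 291.2261/20 → 14 → O, 178.7611/10 → 17 → R; chars OR.
Square (2°×1°, digits 0–9): 11.2261/2 → 5, 8.7611/1 → 8; chars 58.
Subsquare (5′×2.5′, letters a–x): 1.2261/0.0833333 → 14 → o, 0.7611/0.0416667 → 18 → s; chars os.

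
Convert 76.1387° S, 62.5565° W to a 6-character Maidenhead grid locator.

FB83ru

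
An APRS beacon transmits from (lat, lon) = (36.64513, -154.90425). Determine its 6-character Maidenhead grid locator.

Shift to the Maidenhead origin (180°W, 90°S): lon 25.0958, lat 126.6451.
Field (20°×10°, letters A–R): 25.0958/20 → 1 → B, 126.6451/10 → 12 → M; chars BM.
Square (2°×1°, digits 0–9): 5.0958/2 → 2, 6.6451/1 → 6; chars 26.
Subsquare (5′×2.5′, letters a–x): 1.0958/0.0833333 → 13 → n, 0.6451/0.0416667 → 15 → p; chars np.

BM26np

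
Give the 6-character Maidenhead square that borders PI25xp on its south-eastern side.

PI35ao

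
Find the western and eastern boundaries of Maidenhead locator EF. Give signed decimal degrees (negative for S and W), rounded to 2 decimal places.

-100.00, -80.00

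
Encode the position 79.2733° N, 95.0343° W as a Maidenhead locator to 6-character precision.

Shift to the Maidenhead origin (180°W, 90°S): lon 84.9657, lat 169.2733.
Field: 84.9657/20 → 4 → E, 169.2733/10 → 16 → Q; chars EQ.
Square: 4.9657/2 → 2, 9.2733/1 → 9; chars 29.
Subsquare: 0.9657/0.0833333 → 11 → l, 0.2733/0.0416667 → 6 → g; chars lg.

EQ29lg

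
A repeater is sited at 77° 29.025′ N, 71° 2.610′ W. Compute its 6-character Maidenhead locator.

Offset from 180°W / 90°S: lon 108.9565°, lat 167.4837°.
Field: 108.9565/20 → 5 → F, 167.4837/10 → 16 → Q; chars FQ.
Square: 8.9565/2 → 4, 7.4837/1 → 7; chars 47.
Subsquare: 0.9565/0.0833333 → 11 → l, 0.4837/0.0416667 → 11 → l; chars ll.

FQ47ll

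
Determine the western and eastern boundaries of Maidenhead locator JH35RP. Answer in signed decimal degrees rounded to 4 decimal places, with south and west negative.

7.4167, 7.5000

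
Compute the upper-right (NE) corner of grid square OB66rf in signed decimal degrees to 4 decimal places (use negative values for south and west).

-73.7500, 113.5000

Field O=14, B=1: +14·20° lon, +1·10° lat → SW at lon 100°, lat -80°.
Square 6, 6: +6·2° lon, +6·1° lat → SW at lon 112°, lat -74°.
Subsquare r=17, f=5: +17·0.0833333° lon, +5·0.0416667° lat → SW at lon 113.417°, lat -73.7917°.
Cell spans 0.0833333° lon × 0.0416667° lat. NE corner is SW corner plus one full cell.
latitude -73.7500, longitude 113.5000.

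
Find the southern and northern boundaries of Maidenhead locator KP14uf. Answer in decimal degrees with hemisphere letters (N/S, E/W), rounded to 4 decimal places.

64.2083° N, 64.2500° N

Field K=10, P=15: +10·20° lon, +15·10° lat → SW at lon 20°, lat 60°.
Square 1, 4: +1·2° lon, +4·1° lat → SW at lon 22°, lat 64°.
Subsquare u=20, f=5: +20·0.0833333° lon, +5·0.0416667° lat → SW at lon 23.6667°, lat 64.2083°.
Cell spans 0.0833333° lon × 0.0416667° lat.
south 64.2083° N, north 64.2500° N.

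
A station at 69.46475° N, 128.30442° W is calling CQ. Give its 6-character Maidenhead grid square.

Offset from 180°W / 90°S: lon 51.6956°, lat 159.4647°.
Field (20°×10°, letters A–R): 51.6956/20 → 2 → C, 159.4647/10 → 15 → P; chars CP.
Square (2°×1°, digits 0–9): 11.6956/2 → 5, 9.4647/1 → 9; chars 59.
Subsquare (5′×2.5′, letters a–x): 1.6956/0.0833333 → 20 → u, 0.4647/0.0416667 → 11 → l; chars ul.

CP59ul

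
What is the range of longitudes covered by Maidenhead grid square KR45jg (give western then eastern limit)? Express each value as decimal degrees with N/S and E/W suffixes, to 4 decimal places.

28.7500° E, 28.8333° E

Field K=10, R=17: +10·20° lon, +17·10° lat → SW at lon 20°, lat 80°.
Square 4, 5: +4·2° lon, +5·1° lat → SW at lon 28°, lat 85°.
Subsquare j=9, g=6: +9·0.0833333° lon, +6·0.0416667° lat → SW at lon 28.75°, lat 85.25°.
Cell spans 0.0833333° lon × 0.0416667° lat.
west 28.7500° E, east 28.8333° E.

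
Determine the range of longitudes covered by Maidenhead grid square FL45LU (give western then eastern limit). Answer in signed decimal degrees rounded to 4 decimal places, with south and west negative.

Field F=5, L=11: +5·20° lon, +11·10° lat → SW at lon -80°, lat 20°.
Square 4, 5: +4·2° lon, +5·1° lat → SW at lon -72°, lat 25°.
Subsquare l=11, u=20: +11·0.0833333° lon, +20·0.0416667° lat → SW at lon -71.0833°, lat 25.8333°.
Cell spans 0.0833333° lon × 0.0416667° lat.
west -71.0833, east -71.0000.

-71.0833, -71.0000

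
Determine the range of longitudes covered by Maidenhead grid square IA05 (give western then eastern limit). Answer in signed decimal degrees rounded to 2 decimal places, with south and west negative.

-20.00, -18.00

Field I=8, A=0: +8·20° lon, +0·10° lat → SW at lon -20°, lat -90°.
Square 0, 5: +0·2° lon, +5·1° lat → SW at lon -20°, lat -85°.
Cell spans 2° lon × 1° lat.
west -20.00, east -18.00.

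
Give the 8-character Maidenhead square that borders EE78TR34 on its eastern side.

Longitude extended square 3; +1 → 4.
The latitude characters are unchanged.

EE78tr44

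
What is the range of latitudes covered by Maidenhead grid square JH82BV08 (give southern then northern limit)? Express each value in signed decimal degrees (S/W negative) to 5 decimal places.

Field J=9, H=7: +9·20° lon, +7·10° lat → SW at lon 0°, lat -20°.
Square 8, 2: +8·2° lon, +2·1° lat → SW at lon 16°, lat -18°.
Subsquare b=1, v=21: +1·0.0833333° lon, +21·0.0416667° lat → SW at lon 16.0833°, lat -17.125°.
Extended square 0, 8: +0·0.00833333° lon, +8·0.00416667° lat → SW at lon 16.0833°, lat -17.0917°.
Cell spans 0.00833333° lon × 0.00416667° lat.
south -17.09167, north -17.08750.

-17.09167, -17.08750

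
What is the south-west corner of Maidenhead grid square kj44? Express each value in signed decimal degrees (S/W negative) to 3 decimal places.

4.000, 28.000

Field K=10, J=9: +10·20° lon, +9·10° lat → SW at lon 20°, lat 0°.
Square 4, 4: +4·2° lon, +4·1° lat → SW at lon 28°, lat 4°.
latitude 4.000, longitude 28.000.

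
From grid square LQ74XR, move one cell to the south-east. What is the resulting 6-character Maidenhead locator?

LQ84aq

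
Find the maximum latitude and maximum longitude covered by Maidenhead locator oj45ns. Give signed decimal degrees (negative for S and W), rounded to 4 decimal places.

Field O=14, J=9: +14·20° lon, +9·10° lat → SW at lon 100°, lat 0°.
Square 4, 5: +4·2° lon, +5·1° lat → SW at lon 108°, lat 5°.
Subsquare n=13, s=18: +13·0.0833333° lon, +18·0.0416667° lat → SW at lon 109.083°, lat 5.75°.
Cell spans 0.0833333° lon × 0.0416667° lat. NE corner is SW corner plus one full cell.
latitude 5.7917, longitude 109.1667.

5.7917, 109.1667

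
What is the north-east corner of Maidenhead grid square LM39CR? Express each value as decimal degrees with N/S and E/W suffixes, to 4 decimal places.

39.7500° N, 46.2500° E

Field L=11, M=12: +11·20° lon, +12·10° lat → SW at lon 40°, lat 30°.
Square 3, 9: +3·2° lon, +9·1° lat → SW at lon 46°, lat 39°.
Subsquare c=2, r=17: +2·0.0833333° lon, +17·0.0416667° lat → SW at lon 46.1667°, lat 39.7083°.
Cell spans 0.0833333° lon × 0.0416667° lat. NE corner is SW corner plus one full cell.
latitude 39.7500° N, longitude 46.2500° E.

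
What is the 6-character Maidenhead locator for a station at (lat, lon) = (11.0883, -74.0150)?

FK21xc

Offset from 180°W / 90°S: lon 105.9850°, lat 101.0883°.
Field: lon ⌊105.9850/20⌋ = 5 → F; lat ⌊101.0883/10⌋ = 10 → K.
Square: lon ⌊5.9850/2⌋ = 2; lat ⌊1.0883/1⌋ = 1.
Subsquare: lon ⌊1.9850/0.0833333⌋ = 23 → x; lat ⌊0.0883/0.0416667⌋ = 2 → c.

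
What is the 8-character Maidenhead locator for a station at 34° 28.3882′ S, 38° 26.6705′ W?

Offset from 180°W / 90°S: lon 141.55549°, lat 55.52686°.
Field (20°×10°, letters A–R): 141.55549/20 → 7 → H, 55.52686/10 → 5 → F; chars HF.
Square (2°×1°, digits 0–9): 1.55549/2 → 0, 5.52686/1 → 5; chars 05.
Subsquare (5′×2.5′, letters a–x): 1.55549/0.0833333 → 18 → s, 0.52686/0.0416667 → 12 → m; chars sm.
Extended square (30″×15″, digits 0–9): 0.05549/0.00833333 → 6, 0.02686/0.00416667 → 6; chars 66.

HF05sm66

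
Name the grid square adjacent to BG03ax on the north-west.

AG94xa

Longitude subsquare a = 0; −1 → -1, wraps to 23 = x, carry into square.
Longitude square 0; −1 → -1, wraps to 9, carry into field.
Longitude field B = 1; −1 → 0 = A.
Latitude subsquare x = 23; +1 → 24, wraps to 0 = a, carry into square.
Latitude square 3; +1 → 4.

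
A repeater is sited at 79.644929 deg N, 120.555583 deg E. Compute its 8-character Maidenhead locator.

PQ09gp64

Offset from 180°W / 90°S: lon 300.55558°, lat 169.64493°.
Field (20°×10°, letters A–R): lon ⌊300.55558/20⌋ = 15 → P; lat ⌊169.64493/10⌋ = 16 → Q.
Square (2°×1°, digits 0–9): lon ⌊0.55558/2⌋ = 0; lat ⌊9.64493/1⌋ = 9.
Subsquare (5′×2.5′, letters a–x): lon ⌊0.55558/0.0833333⌋ = 6 → g; lat ⌊0.64493/0.0416667⌋ = 15 → p.
Extended square (30″×15″, digits 0–9): lon ⌊0.05558/0.00833333⌋ = 6; lat ⌊0.01993/0.00416667⌋ = 4.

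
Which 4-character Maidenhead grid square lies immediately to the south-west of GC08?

FC97

Longitude square 0; −1 → -1, wraps to 9, carry into field.
Longitude field G = 6; −1 → 5 = F.
Latitude square 8; −1 → 7.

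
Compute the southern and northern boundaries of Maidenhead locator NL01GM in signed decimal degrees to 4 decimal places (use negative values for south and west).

21.5000, 21.5417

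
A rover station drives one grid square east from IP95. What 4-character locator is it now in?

Longitude square 9; +1 → 10, wraps to 0, carry into field.
Longitude field I = 8; +1 → 9 = J.
The latitude characters are unchanged.

JP05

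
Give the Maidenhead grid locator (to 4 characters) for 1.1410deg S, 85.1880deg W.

Offset from 180°W / 90°S: lon 94.81°, lat 88.86°.
Field: lon ⌊94.81/20⌋ = 4 → E; lat ⌊88.86/10⌋ = 8 → I.
Square: lon ⌊14.81/2⌋ = 7; lat ⌊8.86/1⌋ = 8.

EI78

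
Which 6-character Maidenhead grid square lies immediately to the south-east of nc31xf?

Longitude subsquare x = 23; +1 → 24, wraps to 0 = a, carry into square.
Longitude square 3; +1 → 4.
Latitude subsquare f = 5; −1 → 4 = e.

NC41ae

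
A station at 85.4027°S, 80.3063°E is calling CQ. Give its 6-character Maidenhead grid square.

NA04do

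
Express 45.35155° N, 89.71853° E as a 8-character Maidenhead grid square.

Shift to the Maidenhead origin (180°W, 90°S): lon 269.71853, lat 135.35155.
Field: 269.71853/20 → 13 → N, 135.35155/10 → 13 → N; chars NN.
Square: 9.71853/2 → 4, 5.35155/1 → 5; chars 45.
Subsquare: 1.71853/0.0833333 → 20 → u, 0.35155/0.0416667 → 8 → i; chars ui.
Extended square: 0.05186/0.00833333 → 6, 0.01822/0.00416667 → 4; chars 64.

NN45ui64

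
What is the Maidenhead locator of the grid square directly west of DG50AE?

DG40xe

Longitude subsquare a = 0; −1 → -1, wraps to 23 = x, carry into square.
Longitude square 5; −1 → 4.
The latitude characters are unchanged.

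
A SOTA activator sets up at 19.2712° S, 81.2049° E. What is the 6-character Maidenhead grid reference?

Add 180° to longitude and 90° to latitude: 261.2049, 70.7288.
Field (20°×10°, letters A–R): lon ⌊261.2049/20⌋ = 13 → N; lat ⌊70.7288/10⌋ = 7 → H.
Square (2°×1°, digits 0–9): lon ⌊1.2049/2⌋ = 0; lat ⌊0.7288/1⌋ = 0.
Subsquare (5′×2.5′, letters a–x): lon ⌊1.2049/0.0833333⌋ = 14 → o; lat ⌊0.7288/0.0416667⌋ = 17 → r.

NH00or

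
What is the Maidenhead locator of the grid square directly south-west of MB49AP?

MB39xo

Longitude subsquare a = 0; −1 → -1, wraps to 23 = x, carry into square.
Longitude square 4; −1 → 3.
Latitude subsquare p = 15; −1 → 14 = o.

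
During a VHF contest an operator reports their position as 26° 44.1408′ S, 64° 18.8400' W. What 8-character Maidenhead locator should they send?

FG73ug23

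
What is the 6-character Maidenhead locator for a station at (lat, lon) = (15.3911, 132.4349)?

Add 180° to longitude and 90° to latitude: 312.4349, 105.3911.
Field: 312.4349/20 → 15 → P, 105.3911/10 → 10 → K; chars PK.
Square: 12.4349/2 → 6, 5.3911/1 → 5; chars 65.
Subsquare: 0.4349/0.0833333 → 5 → f, 0.3911/0.0416667 → 9 → j; chars fj.

PK65fj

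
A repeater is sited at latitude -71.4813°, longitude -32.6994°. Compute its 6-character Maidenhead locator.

HB38pm

Offset from 180°W / 90°S: lon 147.3006°, lat 18.5187°.
Field: 147.3006/20 → 7 → H, 18.5187/10 → 1 → B; chars HB.
Square: 7.3006/2 → 3, 8.5187/1 → 8; chars 38.
Subsquare: 1.3006/0.0833333 → 15 → p, 0.5187/0.0416667 → 12 → m; chars pm.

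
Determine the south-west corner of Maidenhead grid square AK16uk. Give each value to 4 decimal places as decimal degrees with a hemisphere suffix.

16.4167° N, 176.3333° W

Field A=0, K=10: +0·20° lon, +10·10° lat → SW at lon -180°, lat 10°.
Square 1, 6: +1·2° lon, +6·1° lat → SW at lon -178°, lat 16°.
Subsquare u=20, k=10: +20·0.0833333° lon, +10·0.0416667° lat → SW at lon -176.333°, lat 16.4167°.
latitude 16.4167° N, longitude 176.3333° W.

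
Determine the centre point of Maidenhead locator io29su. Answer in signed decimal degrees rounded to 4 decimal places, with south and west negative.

59.8542, -14.4583

Field I=8, O=14: +8·20° lon, +14·10° lat → SW at lon -20°, lat 50°.
Square 2, 9: +2·2° lon, +9·1° lat → SW at lon -16°, lat 59°.
Subsquare s=18, u=20: +18·0.0833333° lon, +20·0.0416667° lat → SW at lon -14.5°, lat 59.8333°.
Cell spans 0.0833333° lon × 0.0416667° lat. Centre is SW corner plus half of each.
latitude 59.8542, longitude -14.4583.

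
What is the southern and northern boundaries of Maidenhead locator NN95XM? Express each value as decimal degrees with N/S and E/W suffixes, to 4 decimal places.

45.5000° N, 45.5417° N

Field N=13, N=13: +13·20° lon, +13·10° lat → SW at lon 80°, lat 40°.
Square 9, 5: +9·2° lon, +5·1° lat → SW at lon 98°, lat 45°.
Subsquare x=23, m=12: +23·0.0833333° lon, +12·0.0416667° lat → SW at lon 99.9167°, lat 45.5°.
Cell spans 0.0833333° lon × 0.0416667° lat.
south 45.5000° N, north 45.5417° N.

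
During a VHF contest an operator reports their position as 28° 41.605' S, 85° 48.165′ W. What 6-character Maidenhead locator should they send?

Add 180° to longitude and 90° to latitude: 94.1972, 61.3066.
Field (20°×10°, letters A–R): 94.1972/20 → 4 → E, 61.3066/10 → 6 → G; chars EG.
Square (2°×1°, digits 0–9): 14.1972/2 → 7, 1.3066/1 → 1; chars 71.
Subsquare (5′×2.5′, letters a–x): 0.1972/0.0833333 → 2 → c, 0.3066/0.0416667 → 7 → h; chars ch.

EG71ch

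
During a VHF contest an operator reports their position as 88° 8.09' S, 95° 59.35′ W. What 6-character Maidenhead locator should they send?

Offset from 180°W / 90°S: lon 84.0108°, lat 1.8652°.
Field (20°×10°, letters A–R): 84.0108/20 → 4 → E, 1.8652/10 → 0 → A; chars EA.
Square (2°×1°, digits 0–9): 4.0108/2 → 2, 1.8652/1 → 1; chars 21.
Subsquare (5′×2.5′, letters a–x): 0.0108/0.0833333 → 0 → a, 0.8652/0.0416667 → 20 → u; chars au.

EA21au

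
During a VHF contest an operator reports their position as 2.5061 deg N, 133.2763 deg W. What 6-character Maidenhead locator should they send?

CJ32im

Add 180° to longitude and 90° to latitude: 46.7237, 92.5061.
Field (20°×10°, letters A–R): lon ⌊46.7237/20⌋ = 2 → C; lat ⌊92.5061/10⌋ = 9 → J.
Square (2°×1°, digits 0–9): lon ⌊6.7237/2⌋ = 3; lat ⌊2.5061/1⌋ = 2.
Subsquare (5′×2.5′, letters a–x): lon ⌊0.7237/0.0833333⌋ = 8 → i; lat ⌊0.5061/0.0416667⌋ = 12 → m.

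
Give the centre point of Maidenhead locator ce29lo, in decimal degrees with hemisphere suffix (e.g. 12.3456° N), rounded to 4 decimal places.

40.3958° S, 135.0417° W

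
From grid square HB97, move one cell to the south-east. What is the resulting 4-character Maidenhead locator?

IB06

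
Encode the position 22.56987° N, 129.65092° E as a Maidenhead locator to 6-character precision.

PL42tn

Add 180° to longitude and 90° to latitude: 309.6509, 112.5699.
Field (20°×10°, letters A–R): lon ⌊309.6509/20⌋ = 15 → P; lat ⌊112.5699/10⌋ = 11 → L.
Square (2°×1°, digits 0–9): lon ⌊9.6509/2⌋ = 4; lat ⌊2.5699/1⌋ = 2.
Subsquare (5′×2.5′, letters a–x): lon ⌊1.6509/0.0833333⌋ = 19 → t; lat ⌊0.5699/0.0416667⌋ = 13 → n.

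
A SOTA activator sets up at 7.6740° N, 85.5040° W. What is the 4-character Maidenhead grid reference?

EJ77

Add 180° to longitude and 90° to latitude: 94.50, 97.67.
Field: 94.50/20 → 4 → E, 97.67/10 → 9 → J; chars EJ.
Square: 14.50/2 → 7, 7.67/1 → 7; chars 77.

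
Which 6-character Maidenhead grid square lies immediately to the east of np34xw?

NP44aw

Longitude subsquare x = 23; +1 → 24, wraps to 0 = a, carry into square.
Longitude square 3; +1 → 4.
The latitude characters are unchanged.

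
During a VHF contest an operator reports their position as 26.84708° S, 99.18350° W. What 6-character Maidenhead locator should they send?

EG03jd

Shift to the Maidenhead origin (180°W, 90°S): lon 80.8165, lat 63.1529.
Field: 80.8165/20 → 4 → E, 63.1529/10 → 6 → G; chars EG.
Square: 0.8165/2 → 0, 3.1529/1 → 3; chars 03.
Subsquare: 0.8165/0.0833333 → 9 → j, 0.1529/0.0416667 → 3 → d; chars jd.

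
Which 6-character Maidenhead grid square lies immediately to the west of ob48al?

Longitude subsquare a = 0; −1 → -1, wraps to 23 = x, carry into square.
Longitude square 4; −1 → 3.
The latitude characters are unchanged.

OB38xl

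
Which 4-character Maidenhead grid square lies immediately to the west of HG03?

Longitude square 0; −1 → -1, wraps to 9, carry into field.
Longitude field H = 7; −1 → 6 = G.
The latitude characters are unchanged.

GG93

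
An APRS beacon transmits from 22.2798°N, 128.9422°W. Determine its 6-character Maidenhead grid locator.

Shift to the Maidenhead origin (180°W, 90°S): lon 51.0578, lat 112.2798.
Field (20°×10°, letters A–R): 51.0578/20 → 2 → C, 112.2798/10 → 11 → L; chars CL.
Square (2°×1°, digits 0–9): 11.0578/2 → 5, 2.2798/1 → 2; chars 52.
Subsquare (5′×2.5′, letters a–x): 1.0578/0.0833333 → 12 → m, 0.2798/0.0416667 → 6 → g; chars mg.

CL52mg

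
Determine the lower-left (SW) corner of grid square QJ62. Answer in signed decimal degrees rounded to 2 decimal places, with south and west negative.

2.00, 152.00

Field Q=16, J=9: +16·20° lon, +9·10° lat → SW at lon 140°, lat 0°.
Square 6, 2: +6·2° lon, +2·1° lat → SW at lon 152°, lat 2°.
latitude 2.00, longitude 152.00.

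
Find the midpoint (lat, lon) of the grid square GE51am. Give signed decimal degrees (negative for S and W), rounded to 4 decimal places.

-48.4792, -49.9583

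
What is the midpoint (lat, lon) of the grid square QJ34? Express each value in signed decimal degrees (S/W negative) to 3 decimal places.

4.500, 147.000

Field Q=16, J=9: +16·20° lon, +9·10° lat → SW at lon 140°, lat 0°.
Square 3, 4: +3·2° lon, +4·1° lat → SW at lon 146°, lat 4°.
Cell spans 2° lon × 1° lat. Centre is SW corner plus half of each.
latitude 4.500, longitude 147.000.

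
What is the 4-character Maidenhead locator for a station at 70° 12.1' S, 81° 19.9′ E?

NB09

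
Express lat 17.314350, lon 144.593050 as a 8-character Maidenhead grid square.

QK27hh15

Offset from 180°W / 90°S: lon 324.59305°, lat 107.31435°.
Field: lon ⌊324.59305/20⌋ = 16 → Q; lat ⌊107.31435/10⌋ = 10 → K.
Square: lon ⌊4.59305/2⌋ = 2; lat ⌊7.31435/1⌋ = 7.
Subsquare: lon ⌊0.59305/0.0833333⌋ = 7 → h; lat ⌊0.31435/0.0416667⌋ = 7 → h.
Extended square: lon ⌊0.00972/0.00833333⌋ = 1; lat ⌊0.02268/0.00416667⌋ = 5.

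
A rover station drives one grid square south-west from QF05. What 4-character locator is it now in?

Longitude square 0; −1 → -1, wraps to 9, carry into field.
Longitude field Q = 16; −1 → 15 = P.
Latitude square 5; −1 → 4.

PF94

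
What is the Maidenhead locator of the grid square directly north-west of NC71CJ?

NC71bk

Longitude subsquare c = 2; −1 → 1 = b.
Latitude subsquare j = 9; +1 → 10 = k.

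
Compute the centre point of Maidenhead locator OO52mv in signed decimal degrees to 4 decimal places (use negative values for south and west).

Field O=14, O=14: +14·20° lon, +14·10° lat → SW at lon 100°, lat 50°.
Square 5, 2: +5·2° lon, +2·1° lat → SW at lon 110°, lat 52°.
Subsquare m=12, v=21: +12·0.0833333° lon, +21·0.0416667° lat → SW at lon 111°, lat 52.875°.
Cell spans 0.0833333° lon × 0.0416667° lat. Centre is SW corner plus half of each.
latitude 52.8958, longitude 111.0417.

52.8958, 111.0417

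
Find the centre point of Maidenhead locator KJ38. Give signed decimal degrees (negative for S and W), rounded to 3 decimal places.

Field K=10, J=9: +10·20° lon, +9·10° lat → SW at lon 20°, lat 0°.
Square 3, 8: +3·2° lon, +8·1° lat → SW at lon 26°, lat 8°.
Cell spans 2° lon × 1° lat. Centre is SW corner plus half of each.
latitude 8.500, longitude 27.000.

8.500, 27.000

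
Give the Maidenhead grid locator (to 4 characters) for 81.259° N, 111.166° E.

Add 180° to longitude and 90° to latitude: 291.17, 171.26.
Field: lon ⌊291.17/20⌋ = 14 → O; lat ⌊171.26/10⌋ = 17 → R.
Square: lon ⌊11.17/2⌋ = 5; lat ⌊1.26/1⌋ = 1.

OR51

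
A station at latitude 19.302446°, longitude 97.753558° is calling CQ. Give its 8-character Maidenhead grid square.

NK89vh02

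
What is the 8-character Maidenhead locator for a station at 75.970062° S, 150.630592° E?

QB54ha57

Offset from 180°W / 90°S: lon 330.63059°, lat 14.02994°.
Field (20°×10°, letters A–R): lon ⌊330.63059/20⌋ = 16 → Q; lat ⌊14.02994/10⌋ = 1 → B.
Square (2°×1°, digits 0–9): lon ⌊10.63059/2⌋ = 5; lat ⌊4.02994/1⌋ = 4.
Subsquare (5′×2.5′, letters a–x): lon ⌊0.63059/0.0833333⌋ = 7 → h; lat ⌊0.02994/0.0416667⌋ = 0 → a.
Extended square (30″×15″, digits 0–9): lon ⌊0.04726/0.00833333⌋ = 5; lat ⌊0.02994/0.00416667⌋ = 7.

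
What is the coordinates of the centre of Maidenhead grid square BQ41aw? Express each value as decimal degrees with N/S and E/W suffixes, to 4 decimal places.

71.9375° N, 151.9583° W

Field B=1, Q=16: +1·20° lon, +16·10° lat → SW at lon -160°, lat 70°.
Square 4, 1: +4·2° lon, +1·1° lat → SW at lon -152°, lat 71°.
Subsquare a=0, w=22: +0·0.0833333° lon, +22·0.0416667° lat → SW at lon -152°, lat 71.9167°.
Cell spans 0.0833333° lon × 0.0416667° lat. Centre is SW corner plus half of each.
latitude 71.9375° N, longitude 151.9583° W.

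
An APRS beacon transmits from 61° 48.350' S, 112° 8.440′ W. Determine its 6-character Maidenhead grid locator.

Shift to the Maidenhead origin (180°W, 90°S): lon 67.8593, lat 28.1942.
Field: lon ⌊67.8593/20⌋ = 3 → D; lat ⌊28.1942/10⌋ = 2 → C.
Square: lon ⌊7.8593/2⌋ = 3; lat ⌊8.1942/1⌋ = 8.
Subsquare: lon ⌊1.8593/0.0833333⌋ = 22 → w; lat ⌊0.1942/0.0416667⌋ = 4 → e.

DC38we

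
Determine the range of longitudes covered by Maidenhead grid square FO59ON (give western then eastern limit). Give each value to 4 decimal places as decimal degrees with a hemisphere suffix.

68.8333° W, 68.7500° W

Field F=5, O=14: +5·20° lon, +14·10° lat → SW at lon -80°, lat 50°.
Square 5, 9: +5·2° lon, +9·1° lat → SW at lon -70°, lat 59°.
Subsquare o=14, n=13: +14·0.0833333° lon, +13·0.0416667° lat → SW at lon -68.8333°, lat 59.5417°.
Cell spans 0.0833333° lon × 0.0416667° lat.
west 68.8333° W, east 68.7500° W.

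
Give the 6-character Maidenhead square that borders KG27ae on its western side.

KG17xe

Longitude subsquare a = 0; −1 → -1, wraps to 23 = x, carry into square.
Longitude square 2; −1 → 1.
The latitude characters are unchanged.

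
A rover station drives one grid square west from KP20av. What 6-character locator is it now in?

KP10xv

Longitude subsquare a = 0; −1 → -1, wraps to 23 = x, carry into square.
Longitude square 2; −1 → 1.
The latitude characters are unchanged.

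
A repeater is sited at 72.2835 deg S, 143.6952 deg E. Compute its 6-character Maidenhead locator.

QB17ur

Add 180° to longitude and 90° to latitude: 323.6952, 17.7165.
Field: 323.6952/20 → 16 → Q, 17.7165/10 → 1 → B; chars QB.
Square: 3.6952/2 → 1, 7.7165/1 → 7; chars 17.
Subsquare: 1.6952/0.0833333 → 20 → u, 0.7165/0.0416667 → 17 → r; chars ur.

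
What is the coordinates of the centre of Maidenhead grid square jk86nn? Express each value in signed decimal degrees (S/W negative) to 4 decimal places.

Field J=9, K=10: +9·20° lon, +10·10° lat → SW at lon 0°, lat 10°.
Square 8, 6: +8·2° lon, +6·1° lat → SW at lon 16°, lat 16°.
Subsquare n=13, n=13: +13·0.0833333° lon, +13·0.0416667° lat → SW at lon 17.0833°, lat 16.5417°.
Cell spans 0.0833333° lon × 0.0416667° lat. Centre is SW corner plus half of each.
latitude 16.5625, longitude 17.1250.

16.5625, 17.1250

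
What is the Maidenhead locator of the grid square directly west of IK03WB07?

IK03vb97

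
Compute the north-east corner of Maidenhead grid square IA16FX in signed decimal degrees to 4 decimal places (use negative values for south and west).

Field I=8, A=0: +8·20° lon, +0·10° lat → SW at lon -20°, lat -90°.
Square 1, 6: +1·2° lon, +6·1° lat → SW at lon -18°, lat -84°.
Subsquare f=5, x=23: +5·0.0833333° lon, +23·0.0416667° lat → SW at lon -17.5833°, lat -83.0417°.
Cell spans 0.0833333° lon × 0.0416667° lat. NE corner is SW corner plus one full cell.
latitude -83.0000, longitude -17.5000.

-83.0000, -17.5000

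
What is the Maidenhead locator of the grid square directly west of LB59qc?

LB59pc

Longitude subsquare q = 16; −1 → 15 = p.
The latitude characters are unchanged.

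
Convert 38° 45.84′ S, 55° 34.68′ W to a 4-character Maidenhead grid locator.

GF21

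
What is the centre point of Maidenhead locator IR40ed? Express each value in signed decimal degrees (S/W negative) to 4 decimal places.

Field I=8, R=17: +8·20° lon, +17·10° lat → SW at lon -20°, lat 80°.
Square 4, 0: +4·2° lon, +0·1° lat → SW at lon -12°, lat 80°.
Subsquare e=4, d=3: +4·0.0833333° lon, +3·0.0416667° lat → SW at lon -11.6667°, lat 80.125°.
Cell spans 0.0833333° lon × 0.0416667° lat. Centre is SW corner plus half of each.
latitude 80.1458, longitude -11.6250.

80.1458, -11.6250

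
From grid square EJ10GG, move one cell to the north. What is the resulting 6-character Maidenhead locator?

EJ10gh

Latitude subsquare g = 6; +1 → 7 = h.
The longitude characters are unchanged.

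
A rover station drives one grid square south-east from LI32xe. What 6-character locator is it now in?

LI42ad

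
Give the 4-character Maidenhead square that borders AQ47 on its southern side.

AQ46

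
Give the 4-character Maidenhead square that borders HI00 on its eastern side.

HI10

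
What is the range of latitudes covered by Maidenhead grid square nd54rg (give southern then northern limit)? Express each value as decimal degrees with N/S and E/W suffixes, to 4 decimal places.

Field N=13, D=3: +13·20° lon, +3·10° lat → SW at lon 80°, lat -60°.
Square 5, 4: +5·2° lon, +4·1° lat → SW at lon 90°, lat -56°.
Subsquare r=17, g=6: +17·0.0833333° lon, +6·0.0416667° lat → SW at lon 91.4167°, lat -55.75°.
Cell spans 0.0833333° lon × 0.0416667° lat.
south 55.7500° S, north 55.7083° S.

55.7500° S, 55.7083° S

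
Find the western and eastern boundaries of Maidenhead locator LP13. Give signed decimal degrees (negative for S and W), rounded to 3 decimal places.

Field L=11, P=15: +11·20° lon, +15·10° lat → SW at lon 40°, lat 60°.
Square 1, 3: +1·2° lon, +3·1° lat → SW at lon 42°, lat 63°.
Cell spans 2° lon × 1° lat.
west 42.000, east 44.000.

42.000, 44.000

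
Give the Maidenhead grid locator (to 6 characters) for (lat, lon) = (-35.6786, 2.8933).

Shift to the Maidenhead origin (180°W, 90°S): lon 182.8933, lat 54.3214.
Field: 182.8933/20 → 9 → J, 54.3214/10 → 5 → F; chars JF.
Square: 2.8933/2 → 1, 4.3214/1 → 4; chars 14.
Subsquare: 0.8933/0.0833333 → 10 → k, 0.3214/0.0416667 → 7 → h; chars kh.

JF14kh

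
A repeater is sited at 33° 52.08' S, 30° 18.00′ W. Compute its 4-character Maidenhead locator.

HF46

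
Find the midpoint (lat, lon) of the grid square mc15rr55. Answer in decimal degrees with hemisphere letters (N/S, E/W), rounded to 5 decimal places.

Field M=12, C=2: +12·20° lon, +2·10° lat → SW at lon 60°, lat -70°.
Square 1, 5: +1·2° lon, +5·1° lat → SW at lon 62°, lat -65°.
Subsquare r=17, r=17: +17·0.0833333° lon, +17·0.0416667° lat → SW at lon 63.4167°, lat -64.2917°.
Extended square 5, 5: +5·0.00833333° lon, +5·0.00416667° lat → SW at lon 63.4583°, lat -64.2708°.
Cell spans 0.00833333° lon × 0.00416667° lat. Centre is SW corner plus half of each.
latitude 64.26875° S, longitude 63.46250° E.

64.26875° S, 63.46250° E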